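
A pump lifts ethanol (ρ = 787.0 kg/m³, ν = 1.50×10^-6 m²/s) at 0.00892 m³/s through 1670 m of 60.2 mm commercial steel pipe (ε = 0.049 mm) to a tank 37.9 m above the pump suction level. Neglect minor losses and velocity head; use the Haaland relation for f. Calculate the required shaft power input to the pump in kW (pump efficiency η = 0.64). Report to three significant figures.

P_shaft ≈ 35.2 kW

V = 4Q/(πD²) = 3.134 m/s; Re = 1.26×10^5; ε/D = 8.14×10^-4; f = 0.02085
h_f = f(L/D)V²/2g = 289.5 m
Total head H = z + h_f = 37.9 + 289.5 = 327.4 m
P_hyd = ρgQH = 787.0·9.81·0.00892·327.4 = 22.55 kW
P_shaft = P_hyd/η = 22.55/0.64 = 35.23 kW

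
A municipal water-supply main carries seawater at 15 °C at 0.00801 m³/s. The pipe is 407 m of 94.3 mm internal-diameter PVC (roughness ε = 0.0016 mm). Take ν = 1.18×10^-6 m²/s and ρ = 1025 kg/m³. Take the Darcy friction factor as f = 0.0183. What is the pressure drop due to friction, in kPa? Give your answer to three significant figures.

V = 4Q/(πD²) = 4·0.00801/(π·0.0943²) = 1.147 m/s
h_f = f(L/D)V²/(2g) = 0.01830·(407/0.0943)·1.147²/(2·9.81) = 5.295 m
Δp = ρg·h_f = 1025·9.81·5.295 = 53.24 kPa

Δp ≈ 53.2 kPa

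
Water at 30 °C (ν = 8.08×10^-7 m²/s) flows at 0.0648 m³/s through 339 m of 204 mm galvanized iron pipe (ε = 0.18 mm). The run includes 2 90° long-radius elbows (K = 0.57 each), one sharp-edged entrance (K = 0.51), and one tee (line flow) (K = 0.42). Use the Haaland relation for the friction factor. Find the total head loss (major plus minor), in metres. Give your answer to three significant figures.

V = 4Q/(πD²) = 1.983 m/s; V²/2g = 0.2003 m
Re = 5.01×10^5, ε/D = 8.82×10^-4 → f = 0.01966 (Haaland)
Major: h_f = f(L/D)·V²/2g = 0.01966·1662·0.2003 = 6.544 m
Minor: ΣK = 2.07; h_m = ΣK·V²/2g = 0.4147 m
Total H_L = 6.544 + 0.4147 = 6.959 m

H_L ≈ 6.96 m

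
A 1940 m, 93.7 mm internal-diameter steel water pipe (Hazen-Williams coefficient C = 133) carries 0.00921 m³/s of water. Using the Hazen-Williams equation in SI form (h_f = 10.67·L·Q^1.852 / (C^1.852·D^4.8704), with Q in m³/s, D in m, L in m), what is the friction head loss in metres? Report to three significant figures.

h_f = 10.67·1940·0.00921^1.852 / (133^1.852·0.0937^4.8704) = 41.73 m

h_f ≈ 41.7 m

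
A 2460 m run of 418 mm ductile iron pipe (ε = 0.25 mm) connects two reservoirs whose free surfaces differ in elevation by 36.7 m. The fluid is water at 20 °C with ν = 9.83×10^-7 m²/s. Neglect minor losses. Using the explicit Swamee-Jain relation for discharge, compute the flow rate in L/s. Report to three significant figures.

Swamee-Jain (Type II): Q = -0.965·√(gD⁵h_f/L)·ln[ε/(3.7D) + √(3.17ν²L/(gD³h_f))]
√(gD⁵h_f/L) = √(9.81·0.418⁵·36.7/2460) = 0.04322
ε/(3.7D) = 1.62×10^-4; √(3.17ν²L/(gD³h_f)) = 1.69×10^-5
Q = -0.965·0.04322·ln(1.786×10^-4) = 0.3599 m³/s
Check: V = 2.62 m/s, Re = 1.12×10^6, f = 0.01788, h_f = 36.9 m ≈ 36.7 m ✓

Q ≈ 360 L/s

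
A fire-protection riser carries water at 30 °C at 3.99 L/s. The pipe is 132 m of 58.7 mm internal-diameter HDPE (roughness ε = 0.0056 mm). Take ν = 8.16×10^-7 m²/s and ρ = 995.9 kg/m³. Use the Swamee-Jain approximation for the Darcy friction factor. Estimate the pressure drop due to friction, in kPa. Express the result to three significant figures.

Δp ≈ 44.4 kPa

V = 4Q/(πD²) = 4·0.00399/(π·0.0587²) = 1.474 m/s
Re = VD/ν = 1.474·0.0587/8.16×10^-7 = 1.06×10^5 → turbulent
ε/D = 0.0056/58.7 = 9.54×10^-5
Swamee-Jain: f = 0.01823
h_f = f(L/D)V²/(2g) = 0.01823·(132/0.0587)·1.474²/(2·9.81) = 4.541 m
Δp = ρg·h_f = 995.9·9.81·4.541 = 44.37 kPa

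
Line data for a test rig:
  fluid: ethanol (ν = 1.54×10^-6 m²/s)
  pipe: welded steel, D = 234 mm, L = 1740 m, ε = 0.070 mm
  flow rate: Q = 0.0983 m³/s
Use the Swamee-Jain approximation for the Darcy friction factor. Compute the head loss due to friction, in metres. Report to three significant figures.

h_f ≈ 33.3 m

V = 4Q/(πD²) = 4·0.0983/(π·0.234²) = 2.286 m/s
Re = VD/ν = 2.286·0.234/1.54×10^-6 = 3.47×10^5 → turbulent
ε/D = 0.070/234 = 2.99×10^-4
Swamee-Jain: f = 0.01683
h_f = f(L/D)V²/(2g) = 0.01683·(1740/0.234)·2.286²/(2·9.81) = 33.33 m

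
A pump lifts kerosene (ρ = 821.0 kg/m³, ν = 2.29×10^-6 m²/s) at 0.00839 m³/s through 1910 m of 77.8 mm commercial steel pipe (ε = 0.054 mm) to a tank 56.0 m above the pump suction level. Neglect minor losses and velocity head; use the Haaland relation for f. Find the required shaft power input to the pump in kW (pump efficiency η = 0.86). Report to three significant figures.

P_shaft ≈ 11.2 kW

V = 4Q/(πD²) = 1.765 m/s; Re = 6.00×10^4; ε/D = 6.94×10^-4; f = 0.02224
h_f = f(L/D)V²/2g = 86.66 m
Total head H = z + h_f = 56.0 + 86.66 = 142.7 m
P_hyd = ρgQH = 821.0·9.81·0.00839·142.7 = 9.640 kW
P_shaft = P_hyd/η = 9.640/0.86 = 11.21 kW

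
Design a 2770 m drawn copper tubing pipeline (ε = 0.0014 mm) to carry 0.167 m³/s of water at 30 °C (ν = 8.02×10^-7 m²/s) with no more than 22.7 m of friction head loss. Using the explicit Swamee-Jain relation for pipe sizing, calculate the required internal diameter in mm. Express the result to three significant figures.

Swamee-Jain (Type III): D = 0.66·[ε^1.25·(LQ²/(gh_f))^4.75 + ν·Q^9.4·(L/(gh_f))^5.2]^0.04
LQ²/(gh_f) = 0.3469; L/(gh_f) = 12.44
Term 1 = ε^1.25·(…)^4.75 = 3.15×10^-10; Term 2 = ν·Q^9.4·(…)^5.2 = 1.95×10^-8
D = 0.66·(3.15×10^-10 + 1.95×10^-8)^0.04 = 0.3247 m = 325 mm
Check: V = 2.02 m/s, Re = 8.17×10^5, f = 0.01211, h_f = 21.4 m ≈ 22.7 m ✓

D ≈ 325 mm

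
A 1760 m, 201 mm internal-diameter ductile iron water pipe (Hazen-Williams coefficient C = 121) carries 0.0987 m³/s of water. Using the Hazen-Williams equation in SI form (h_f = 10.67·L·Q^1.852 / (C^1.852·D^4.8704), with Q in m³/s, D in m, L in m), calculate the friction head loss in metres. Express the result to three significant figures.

h_f ≈ 88.6 m

h_f = 10.67·1760·0.0987^1.852 / (121^1.852·0.201^4.8704) = 88.62 m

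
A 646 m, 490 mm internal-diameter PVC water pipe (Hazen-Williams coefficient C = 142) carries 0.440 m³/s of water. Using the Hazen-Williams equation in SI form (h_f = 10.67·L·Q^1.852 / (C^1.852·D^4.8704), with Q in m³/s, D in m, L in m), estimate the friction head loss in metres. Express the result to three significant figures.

h_f = 10.67·646·0.440^1.852 / (142^1.852·0.490^4.8704) = 5.022 m

h_f ≈ 5.02 m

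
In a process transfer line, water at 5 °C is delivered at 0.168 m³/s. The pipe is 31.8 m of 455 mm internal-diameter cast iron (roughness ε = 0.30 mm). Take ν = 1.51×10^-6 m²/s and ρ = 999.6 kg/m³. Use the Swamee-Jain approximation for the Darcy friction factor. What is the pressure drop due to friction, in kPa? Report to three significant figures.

Δp ≈ 0.714 kPa

V = 4Q/(πD²) = 4·0.168/(π·0.455²) = 1.033 m/s
Re = VD/ν = 1.033·0.455/1.51×10^-6 = 3.11×10^5 → turbulent
ε/D = 0.30/455 = 6.59×10^-4
Swamee-Jain: f = 0.01915
h_f = f(L/D)V²/(2g) = 0.01915·(31.8/0.455)·1.033²/(2·9.81) = 0.07281 m
Δp = ρg·h_f = 999.6·9.81·0.07281 = 0.7140 kPa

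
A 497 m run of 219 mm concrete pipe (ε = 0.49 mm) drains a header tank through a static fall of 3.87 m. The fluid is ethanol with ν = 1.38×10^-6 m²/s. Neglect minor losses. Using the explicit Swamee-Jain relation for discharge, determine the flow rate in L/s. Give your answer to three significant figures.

Swamee-Jain (Type II): Q = -0.965·√(gD⁵h_f/L)·ln[ε/(3.7D) + √(3.17ν²L/(gD³h_f))]
√(gD⁵h_f/L) = √(9.81·0.219⁵·3.87/497) = 0.006203
ε/(3.7D) = 6.05×10^-4; √(3.17ν²L/(gD³h_f)) = 8.67×10^-5
Q = -0.965·0.006203·ln(6.915×10^-4) = 0.04356 m³/s
Check: V = 1.16 m/s, Re = 1.84×10^5, f = 0.02521, h_f = 3.90 m ≈ 3.87 m ✓

Q ≈ 43.6 L/s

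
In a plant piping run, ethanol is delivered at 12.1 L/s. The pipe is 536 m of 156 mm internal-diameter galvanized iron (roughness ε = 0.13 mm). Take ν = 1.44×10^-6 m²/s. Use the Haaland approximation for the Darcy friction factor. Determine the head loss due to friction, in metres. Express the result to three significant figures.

V = 4Q/(πD²) = 4·0.0121/(π·0.156²) = 0.6331 m/s
Re = VD/ν = 0.6331·0.156/1.44×10^-6 = 6.86×10^4 → turbulent
ε/D = 0.13/156 = 8.33×10^-4
Haaland: f = 0.02229
h_f = f(L/D)V²/(2g) = 0.02229·(536/0.156)·0.6331²/(2·9.81) = 1.564 m

h_f ≈ 1.56 m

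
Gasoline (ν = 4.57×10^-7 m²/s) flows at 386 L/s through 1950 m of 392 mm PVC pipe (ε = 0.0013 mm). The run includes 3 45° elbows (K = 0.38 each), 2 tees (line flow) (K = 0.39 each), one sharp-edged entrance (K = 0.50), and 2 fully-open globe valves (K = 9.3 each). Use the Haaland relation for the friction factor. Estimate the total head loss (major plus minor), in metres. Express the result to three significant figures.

H_L ≈ 36.8 m

V = 4Q/(πD²) = 3.198 m/s; V²/2g = 0.5214 m
Re = 2.74×10^6, ε/D = 3.32×10^-6 → f = 0.009958 (Haaland)
Major: h_f = f(L/D)·V²/2g = 0.009958·4974·0.5214 = 25.83 m
Minor: ΣK = 21.0; h_m = ΣK·V²/2g = 10.96 m
Total H_L = 25.83 + 10.96 = 36.79 m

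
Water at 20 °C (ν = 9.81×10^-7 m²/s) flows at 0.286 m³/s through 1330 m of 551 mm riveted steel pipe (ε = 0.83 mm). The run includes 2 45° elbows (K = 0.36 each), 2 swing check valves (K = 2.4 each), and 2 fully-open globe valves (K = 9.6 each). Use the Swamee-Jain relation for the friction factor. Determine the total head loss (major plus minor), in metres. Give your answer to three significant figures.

H_L ≈ 5.74 m

V = 4Q/(πD²) = 1.199 m/s; V²/2g = 0.07332 m
Re = 6.74×10^5, ε/D = 0.00151 → f = 0.02219 (Swamee-Jain)
Major: h_f = f(L/D)·V²/2g = 0.02219·2414·0.07332 = 3.927 m
Minor: ΣK = 24.7; h_m = ΣK·V²/2g = 1.813 m
Total H_L = 3.927 + 1.813 = 5.739 m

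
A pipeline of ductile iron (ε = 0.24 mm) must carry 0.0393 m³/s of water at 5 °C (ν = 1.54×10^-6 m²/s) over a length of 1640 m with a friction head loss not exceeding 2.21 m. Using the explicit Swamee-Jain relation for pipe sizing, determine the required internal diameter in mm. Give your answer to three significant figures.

D ≈ 294 mm

Swamee-Jain (Type III): D = 0.66·[ε^1.25·(LQ²/(gh_f))^4.75 + ν·Q^9.4·(L/(gh_f))^5.2]^0.04
LQ²/(gh_f) = 0.1168; L/(gh_f) = 75.65
Term 1 = ε^1.25·(…)^4.75 = 1.11×10^-9; Term 2 = ν·Q^9.4·(…)^5.2 = 5.55×10^-10
D = 0.66·(1.11×10^-9 + 5.55×10^-10)^0.04 = 0.2941 m = 294 mm
Check: V = 0.579 m/s, Re = 1.10×10^5, f = 0.02146, h_f = 2.04 m ≈ 2.21 m ✓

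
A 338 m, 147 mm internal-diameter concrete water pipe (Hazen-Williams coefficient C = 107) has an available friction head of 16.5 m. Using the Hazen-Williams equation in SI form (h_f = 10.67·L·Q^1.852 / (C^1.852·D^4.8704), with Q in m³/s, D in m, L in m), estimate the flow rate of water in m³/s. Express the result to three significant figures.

Q ≈ 0.0377 m³/s

Rearranging: Q = [h_f·C^1.852·D^4.8704 / (10.67·L)]^(1/1.852)
Q = [16.5·107^1.852·0.147^4.8704 / (10.67·338)]^0.540 = 0.03770 m³/s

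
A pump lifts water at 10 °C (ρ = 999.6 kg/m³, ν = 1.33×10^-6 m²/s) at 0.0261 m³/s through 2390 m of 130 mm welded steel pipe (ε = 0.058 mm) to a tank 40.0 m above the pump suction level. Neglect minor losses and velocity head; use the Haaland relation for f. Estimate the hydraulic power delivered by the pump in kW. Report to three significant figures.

V = 4Q/(πD²) = 1.966 m/s; Re = 1.92×10^5; ε/D = 4.46×10^-4; f = 0.01842
h_f = f(L/D)V²/2g = 66.73 m
Total head H = z + h_f = 40.0 + 66.73 = 106.7 m
P_hyd = ρgQH = 999.6·9.81·0.0261·106.7 = 27.32 kW

P_hyd ≈ 27.3 kW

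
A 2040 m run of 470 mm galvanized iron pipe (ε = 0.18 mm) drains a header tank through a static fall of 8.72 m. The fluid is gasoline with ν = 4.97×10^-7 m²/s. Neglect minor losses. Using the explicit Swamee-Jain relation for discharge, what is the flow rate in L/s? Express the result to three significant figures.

Swamee-Jain (Type II): Q = -0.965·√(gD⁵h_f/L)·ln[ε/(3.7D) + √(3.17ν²L/(gD³h_f))]
√(gD⁵h_f/L) = √(9.81·0.470⁵·8.72/2040) = 0.03101
ε/(3.7D) = 1.04×10^-4; √(3.17ν²L/(gD³h_f)) = 1.34×10^-5
Q = -0.965·0.03101·ln(1.169×10^-4) = 0.2710 m³/s
Check: V = 1.56 m/s, Re = 1.48×10^6, f = 0.01625, h_f = 8.77 m ≈ 8.72 m ✓

Q ≈ 271 L/s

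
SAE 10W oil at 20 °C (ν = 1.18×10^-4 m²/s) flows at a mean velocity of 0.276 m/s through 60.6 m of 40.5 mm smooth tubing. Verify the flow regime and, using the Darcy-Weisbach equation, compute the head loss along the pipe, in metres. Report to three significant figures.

Re = VD/ν = 0.276·0.04050/1.18×10^-4 = 94.7 → laminar (Re < 2300)
f = 64/Re = 0.6756
h_f = f(L/D)V²/(2g) = 0.6756·(60.6/0.04050)·0.276²/(2·9.81) = 3.925 m

h_f ≈ 3.92 m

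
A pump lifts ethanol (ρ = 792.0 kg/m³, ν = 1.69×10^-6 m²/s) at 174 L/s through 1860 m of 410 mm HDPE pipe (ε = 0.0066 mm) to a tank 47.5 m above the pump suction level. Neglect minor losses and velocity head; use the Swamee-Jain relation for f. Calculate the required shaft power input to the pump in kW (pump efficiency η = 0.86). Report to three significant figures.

P_shaft ≈ 83.8 kW

V = 4Q/(πD²) = 1.318 m/s; Re = 3.20×10^5; ε/D = 1.61×10^-5; f = 0.01440
h_f = f(L/D)V²/2g = 5.783 m
Total head H = z + h_f = 47.5 + 5.783 = 53.28 m
P_hyd = ρgQH = 792.0·9.81·0.174·53.28 = 72.03 kW
P_shaft = P_hyd/η = 72.03/0.86 = 83.76 kW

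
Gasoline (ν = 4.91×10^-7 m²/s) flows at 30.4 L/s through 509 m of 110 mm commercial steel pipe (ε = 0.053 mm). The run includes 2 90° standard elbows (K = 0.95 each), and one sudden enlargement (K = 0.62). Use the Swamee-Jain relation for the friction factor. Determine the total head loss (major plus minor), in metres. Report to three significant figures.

V = 4Q/(πD²) = 3.199 m/s; V²/2g = 0.5216 m
Re = 7.17×10^5, ε/D = 4.82×10^-4 → f = 0.01738 (Swamee-Jain)
Major: h_f = f(L/D)·V²/2g = 0.01738·4627·0.5216 = 41.94 m
Minor: ΣK = 2.52; h_m = ΣK·V²/2g = 1.314 m
Total H_L = 41.94 + 1.314 = 43.25 m

H_L ≈ 43.3 m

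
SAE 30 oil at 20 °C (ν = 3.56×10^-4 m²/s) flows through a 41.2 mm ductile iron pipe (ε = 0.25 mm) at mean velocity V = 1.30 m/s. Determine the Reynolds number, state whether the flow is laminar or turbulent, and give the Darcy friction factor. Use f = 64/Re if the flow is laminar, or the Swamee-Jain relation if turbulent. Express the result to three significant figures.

Re = VD/ν = 1.300·0.0412/3.56×10^-4 = 150
Re < 2300 → laminar → f = 64/Re = 0.4254

Re ≈ 150; laminar; f = 64/Re ≈ 0.425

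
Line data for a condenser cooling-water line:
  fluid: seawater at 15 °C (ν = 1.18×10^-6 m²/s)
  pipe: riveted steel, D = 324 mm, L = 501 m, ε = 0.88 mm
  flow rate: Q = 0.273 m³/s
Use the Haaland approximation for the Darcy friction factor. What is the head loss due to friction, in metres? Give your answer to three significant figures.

h_f ≈ 22.2 m

V = 4Q/(πD²) = 4·0.273/(π·0.324²) = 3.311 m/s
Re = VD/ν = 3.311·0.324/1.18×10^-6 = 9.09×10^5 → turbulent
ε/D = 0.88/324 = 0.00272
Haaland: f = 0.02564
h_f = f(L/D)V²/(2g) = 0.02564·(501/0.324)·3.311²/(2·9.81) = 22.16 m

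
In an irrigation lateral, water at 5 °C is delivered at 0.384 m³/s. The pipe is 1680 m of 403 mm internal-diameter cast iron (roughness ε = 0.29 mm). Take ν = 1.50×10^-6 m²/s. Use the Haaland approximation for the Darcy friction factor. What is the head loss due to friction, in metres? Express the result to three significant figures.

h_f ≈ 35.8 m

V = 4Q/(πD²) = 4·0.384/(π·0.403²) = 3.010 m/s
Re = VD/ν = 3.010·0.403/1.50×10^-6 = 8.09×10^5 → turbulent
ε/D = 0.29/403 = 7.20×10^-4
Haaland: f = 0.01860
h_f = f(L/D)V²/(2g) = 0.01860·(1680/0.403)·3.010²/(2·9.81) = 35.82 m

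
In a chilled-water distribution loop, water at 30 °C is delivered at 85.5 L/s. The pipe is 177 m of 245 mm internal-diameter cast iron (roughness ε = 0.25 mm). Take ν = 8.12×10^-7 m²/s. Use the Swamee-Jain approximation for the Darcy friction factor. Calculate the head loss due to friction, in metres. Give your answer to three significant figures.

V = 4Q/(πD²) = 4·0.0855/(π·0.245²) = 1.814 m/s
Re = VD/ν = 1.814·0.245/8.12×10^-7 = 5.47×10^5 → turbulent
ε/D = 0.25/245 = 0.00102
Swamee-Jain: f = 0.02039
h_f = f(L/D)V²/(2g) = 0.02039·(177/0.245)·1.814²/(2·9.81) = 2.470 m

h_f ≈ 2.47 m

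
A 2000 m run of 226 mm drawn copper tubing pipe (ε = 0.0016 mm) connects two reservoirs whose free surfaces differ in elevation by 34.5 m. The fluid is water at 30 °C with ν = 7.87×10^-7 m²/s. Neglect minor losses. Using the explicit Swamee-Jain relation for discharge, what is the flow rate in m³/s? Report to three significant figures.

Swamee-Jain (Type II): Q = -0.965·√(gD⁵h_f/L)·ln[ε/(3.7D) + √(3.17ν²L/(gD³h_f))]
√(gD⁵h_f/L) = √(9.81·0.226⁵·34.5/2000) = 0.009988
ε/(3.7D) = 1.91×10^-6; √(3.17ν²L/(gD³h_f)) = 3.17×10^-5
Q = -0.965·0.009988·ln(3.362×10^-5) = 0.09929 m³/s
Check: V = 2.48 m/s, Re = 7.11×10^5, f = 0.01245, h_f = 34.4 m ≈ 34.5 m ✓

Q ≈ 0.0993 m³/s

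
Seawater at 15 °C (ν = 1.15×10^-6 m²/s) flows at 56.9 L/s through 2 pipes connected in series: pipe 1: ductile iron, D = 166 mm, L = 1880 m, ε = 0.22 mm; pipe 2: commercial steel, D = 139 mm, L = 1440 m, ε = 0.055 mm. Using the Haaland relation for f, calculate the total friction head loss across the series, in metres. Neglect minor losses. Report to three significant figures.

H ≈ 212 m

Pipe 1: V = 2.629 m/s, Re = 3.80×10^5, ε/D = 0.00133, f = 0.02166, h_1 = f(L/D)V²/2g = 86.41 m
Pipe 2: V = 3.750 m/s, Re = 4.53×10^5, ε/D = 3.96×10^-4, f = 0.01697, h_2 = f(L/D)V²/2g = 126.0 m
Series → Q common, losses add: H = Σh = 212.4 m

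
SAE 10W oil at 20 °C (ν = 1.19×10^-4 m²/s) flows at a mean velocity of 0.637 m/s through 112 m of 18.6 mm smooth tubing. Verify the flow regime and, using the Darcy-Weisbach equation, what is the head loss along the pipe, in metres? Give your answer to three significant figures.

Re = VD/ν = 0.637·0.01860/1.19×10^-4 = 99.6 → laminar (Re < 2300)
f = 64/Re = 0.6428
h_f = f(L/D)V²/(2g) = 0.6428·(112/0.01860)·0.637²/(2·9.81) = 80.05 m

h_f ≈ 80.0 m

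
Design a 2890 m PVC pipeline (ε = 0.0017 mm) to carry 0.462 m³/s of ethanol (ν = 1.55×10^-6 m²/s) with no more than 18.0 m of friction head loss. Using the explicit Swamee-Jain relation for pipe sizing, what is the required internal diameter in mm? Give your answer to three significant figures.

Swamee-Jain (Type III): D = 0.66·[ε^1.25·(LQ²/(gh_f))^4.75 + ν·Q^9.4·(L/(gh_f))^5.2]^0.04
LQ²/(gh_f) = 3.493; L/(gh_f) = 16.37
Term 1 = ε^1.25·(…)^4.75 = 2.34×10^-5; Term 2 = ν·Q^9.4·(…)^5.2 = 0.00224
D = 0.66·(2.34×10^-5 + 0.00224)^0.04 = 0.5173 m = 517 mm
Check: V = 2.20 m/s, Re = 7.34×10^5, f = 0.01231, h_f = 16.9 m ≈ 18.0 m ✓

D ≈ 517 mm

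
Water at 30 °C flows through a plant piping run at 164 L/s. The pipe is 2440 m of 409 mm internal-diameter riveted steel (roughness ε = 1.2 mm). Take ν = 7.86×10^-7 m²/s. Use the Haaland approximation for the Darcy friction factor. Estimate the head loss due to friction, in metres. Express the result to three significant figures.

V = 4Q/(πD²) = 4·0.164/(π·0.409²) = 1.248 m/s
Re = VD/ν = 1.248·0.409/7.86×10^-7 = 6.50×10^5 → turbulent
ε/D = 1.2/409 = 0.00293
Haaland: f = 0.02625
h_f = f(L/D)V²/(2g) = 0.02625·(2440/0.409)·1.248²/(2·9.81) = 12.43 m

h_f ≈ 12.4 m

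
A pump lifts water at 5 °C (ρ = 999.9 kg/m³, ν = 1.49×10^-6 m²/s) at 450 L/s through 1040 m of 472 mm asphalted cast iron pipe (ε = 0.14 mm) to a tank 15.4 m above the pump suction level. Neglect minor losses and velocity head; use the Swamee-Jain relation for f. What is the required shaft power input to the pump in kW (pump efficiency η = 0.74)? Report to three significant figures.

V = 4Q/(πD²) = 2.572 m/s; Re = 8.15×10^5; ε/D = 2.97×10^-4; f = 0.01588
h_f = f(L/D)V²/2g = 11.79 m
Total head H = z + h_f = 15.4 + 11.79 = 27.19 m
P_hyd = ρgQH = 999.9·9.81·0.450·27.19 = 120.0 kW
P_shaft = P_hyd/η = 120.0/0.74 = 162.2 kW

P_shaft ≈ 162 kW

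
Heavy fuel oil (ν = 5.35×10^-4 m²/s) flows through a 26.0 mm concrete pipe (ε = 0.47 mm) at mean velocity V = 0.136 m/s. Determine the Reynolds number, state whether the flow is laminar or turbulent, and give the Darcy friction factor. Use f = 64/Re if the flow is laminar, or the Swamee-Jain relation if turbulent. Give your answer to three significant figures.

Re ≈ 6.61; laminar; f = 64/Re ≈ 9.68

Re = VD/ν = 0.1360·0.0260/5.35×10^-4 = 6.61
Re < 2300 → laminar → f = 64/Re = 9.683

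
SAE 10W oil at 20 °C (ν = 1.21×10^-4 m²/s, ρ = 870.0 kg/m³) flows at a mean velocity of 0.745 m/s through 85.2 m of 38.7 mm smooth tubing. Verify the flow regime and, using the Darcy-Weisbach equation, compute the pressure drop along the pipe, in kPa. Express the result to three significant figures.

Re = VD/ν = 0.745·0.03870/1.21×10^-4 = 238 → laminar (Re < 2300)
f = 64/Re = 0.2686
h_f = f(L/D)V²/(2g) = 0.2686·(85.2/0.03870)·0.745²/(2·9.81) = 16.73 m
Δp = ρg·h_f = 870.0·9.81·16.73 = 142.8 kPa

Δp ≈ 143 kPa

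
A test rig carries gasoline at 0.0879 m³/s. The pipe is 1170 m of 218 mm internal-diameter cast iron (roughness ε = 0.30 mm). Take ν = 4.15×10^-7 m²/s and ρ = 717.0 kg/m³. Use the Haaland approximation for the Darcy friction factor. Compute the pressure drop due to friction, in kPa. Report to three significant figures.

V = 4Q/(πD²) = 4·0.0879/(π·0.218²) = 2.355 m/s
Re = VD/ν = 2.355·0.218/4.15×10^-7 = 1.24×10^6 → turbulent
ε/D = 0.30/218 = 0.00138
Haaland: f = 0.02147
h_f = f(L/D)V²/(2g) = 0.02147·(1170/0.218)·2.355²/(2·9.81) = 32.57 m
Δp = ρg·h_f = 717.0·9.81·32.57 = 229.1 kPa

Δp ≈ 229 kPa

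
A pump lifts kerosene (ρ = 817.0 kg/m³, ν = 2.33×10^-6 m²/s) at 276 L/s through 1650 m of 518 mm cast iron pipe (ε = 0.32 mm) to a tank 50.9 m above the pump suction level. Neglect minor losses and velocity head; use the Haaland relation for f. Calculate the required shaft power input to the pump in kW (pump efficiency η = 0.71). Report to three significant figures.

P_shaft ≈ 175 kW

V = 4Q/(πD²) = 1.310 m/s; Re = 2.91×10^5; ε/D = 6.18×10^-4; f = 0.01876
h_f = f(L/D)V²/2g = 5.224 m
Total head H = z + h_f = 50.9 + 5.224 = 56.12 m
P_hyd = ρgQH = 817.0·9.81·0.276·56.12 = 124.1 kW
P_shaft = P_hyd/η = 124.1/0.71 = 174.9 kW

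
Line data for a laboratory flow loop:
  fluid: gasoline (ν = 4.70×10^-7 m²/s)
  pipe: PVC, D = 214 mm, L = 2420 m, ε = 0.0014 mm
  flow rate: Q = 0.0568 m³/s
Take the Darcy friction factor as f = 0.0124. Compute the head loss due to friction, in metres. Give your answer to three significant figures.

h_f ≈ 17.8 m

V = 4Q/(πD²) = 4·0.0568/(π·0.214²) = 1.579 m/s
h_f = f(L/D)V²/(2g) = 0.01240·(2420/0.214)·1.579²/(2·9.81) = 17.82 m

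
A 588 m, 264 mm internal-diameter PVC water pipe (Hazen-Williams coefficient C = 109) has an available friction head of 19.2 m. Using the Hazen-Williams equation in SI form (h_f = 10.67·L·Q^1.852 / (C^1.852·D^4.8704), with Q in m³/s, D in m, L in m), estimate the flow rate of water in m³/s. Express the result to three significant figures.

Rearranging: Q = [h_f·C^1.852·D^4.8704 / (10.67·L)]^(1/1.852)
Q = [19.2·109^1.852·0.264^4.8704 / (10.67·588)]^0.540 = 0.1441 m³/s

Q ≈ 0.144 m³/s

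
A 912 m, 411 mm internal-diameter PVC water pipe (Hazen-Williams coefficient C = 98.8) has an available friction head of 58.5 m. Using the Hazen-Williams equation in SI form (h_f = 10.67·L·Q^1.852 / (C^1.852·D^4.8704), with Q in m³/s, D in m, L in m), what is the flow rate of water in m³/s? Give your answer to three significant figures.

Rearranging: Q = [h_f·C^1.852·D^4.8704 / (10.67·L)]^(1/1.852)
Q = [58.5·98.8^1.852·0.411^4.8704 / (10.67·912)]^0.540 = 0.6025 m³/s

Q ≈ 0.603 m³/s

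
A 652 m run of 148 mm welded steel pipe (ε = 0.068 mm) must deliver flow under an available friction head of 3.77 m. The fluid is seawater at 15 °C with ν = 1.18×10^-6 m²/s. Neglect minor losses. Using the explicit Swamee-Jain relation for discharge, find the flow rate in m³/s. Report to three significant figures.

Swamee-Jain (Type II): Q = -0.965·√(gD⁵h_f/L)·ln[ε/(3.7D) + √(3.17ν²L/(gD³h_f))]
√(gD⁵h_f/L) = √(9.81·0.148⁵·3.77/652) = 0.002007
ε/(3.7D) = 1.24×10^-4; √(3.17ν²L/(gD³h_f)) = 1.55×10^-4
Q = -0.965·0.002007·ln(2.791×10^-4) = 0.01585 m³/s
Check: V = 0.921 m/s, Re = 1.16×10^5, f = 0.01987, h_f = 3.79 m ≈ 3.77 m ✓

Q ≈ 0.0158 m³/s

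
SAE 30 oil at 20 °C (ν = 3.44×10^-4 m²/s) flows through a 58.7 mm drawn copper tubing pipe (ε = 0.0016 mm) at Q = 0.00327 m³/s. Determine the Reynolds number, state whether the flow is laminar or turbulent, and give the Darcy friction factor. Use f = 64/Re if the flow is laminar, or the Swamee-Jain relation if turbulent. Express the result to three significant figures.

Re ≈ 206; laminar; f = 64/Re ≈ 0.310

V = 4Q/(πD²) = 1.208 m/s
Re = VD/ν = 1.208·0.0587/3.44×10^-4 = 206
Re < 2300 → laminar → f = 64/Re = 0.3104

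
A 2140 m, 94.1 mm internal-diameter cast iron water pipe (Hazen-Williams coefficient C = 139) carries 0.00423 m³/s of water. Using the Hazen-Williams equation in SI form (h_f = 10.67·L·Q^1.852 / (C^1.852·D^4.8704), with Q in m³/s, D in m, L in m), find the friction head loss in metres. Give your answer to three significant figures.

h_f = 10.67·2140·0.00423^1.852 / (139^1.852·0.0941^4.8704) = 9.834 m

h_f ≈ 9.83 m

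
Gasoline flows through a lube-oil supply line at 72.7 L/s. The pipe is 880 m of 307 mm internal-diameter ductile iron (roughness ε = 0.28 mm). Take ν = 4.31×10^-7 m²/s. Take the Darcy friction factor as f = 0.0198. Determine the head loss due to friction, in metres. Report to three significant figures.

h_f ≈ 2.79 m

V = 4Q/(πD²) = 4·0.0727/(π·0.307²) = 0.9821 m/s
h_f = f(L/D)V²/(2g) = 0.01980·(880/0.307)·0.9821²/(2·9.81) = 2.790 m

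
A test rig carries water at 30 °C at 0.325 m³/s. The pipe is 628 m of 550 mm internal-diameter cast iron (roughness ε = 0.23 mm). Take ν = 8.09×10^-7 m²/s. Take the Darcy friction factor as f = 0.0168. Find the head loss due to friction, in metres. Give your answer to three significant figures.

V = 4Q/(πD²) = 4·0.325/(π·0.550²) = 1.368 m/s
h_f = f(L/D)V²/(2g) = 0.01680·(628/0.550)·1.368²/(2·9.81) = 1.830 m

h_f ≈ 1.83 m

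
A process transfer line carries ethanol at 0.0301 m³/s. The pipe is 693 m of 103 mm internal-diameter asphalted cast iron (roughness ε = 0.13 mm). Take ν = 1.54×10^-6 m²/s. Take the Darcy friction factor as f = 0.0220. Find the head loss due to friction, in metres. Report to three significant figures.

h_f ≈ 98.5 m

V = 4Q/(πD²) = 4·0.0301/(π·0.103²) = 3.612 m/s
h_f = f(L/D)V²/(2g) = 0.02200·(693/0.103)·3.612²/(2·9.81) = 98.45 m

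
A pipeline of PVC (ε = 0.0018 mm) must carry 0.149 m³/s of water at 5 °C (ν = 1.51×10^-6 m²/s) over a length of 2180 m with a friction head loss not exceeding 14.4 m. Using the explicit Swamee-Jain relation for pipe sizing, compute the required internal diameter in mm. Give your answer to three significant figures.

Swamee-Jain (Type III): D = 0.66·[ε^1.25·(LQ²/(gh_f))^4.75 + ν·Q^9.4·(L/(gh_f))^5.2]^0.04
LQ²/(gh_f) = 0.3426; L/(gh_f) = 15.43
Term 1 = ε^1.25·(…)^4.75 = 4.07×10^-10; Term 2 = ν·Q^9.4·(…)^5.2 = 3.86×10^-8
D = 0.66·(4.07×10^-10 + 3.86×10^-8)^0.04 = 0.3336 m = 334 mm
Check: V = 1.70 m/s, Re = 3.77×10^5, f = 0.01385, h_f = 13.4 m ≈ 14.4 m ✓

D ≈ 334 mm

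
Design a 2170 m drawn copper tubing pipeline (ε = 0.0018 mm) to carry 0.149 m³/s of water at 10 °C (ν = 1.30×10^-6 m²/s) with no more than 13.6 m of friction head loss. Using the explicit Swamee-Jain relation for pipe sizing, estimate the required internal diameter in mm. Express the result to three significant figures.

Swamee-Jain (Type III): D = 0.66·[ε^1.25·(LQ²/(gh_f))^4.75 + ν·Q^9.4·(L/(gh_f))^5.2]^0.04
LQ²/(gh_f) = 0.3611; L/(gh_f) = 16.26
Term 1 = ε^1.25·(…)^4.75 = 5.22×10^-10; Term 2 = ν·Q^9.4·(…)^5.2 = 4.37×10^-8
D = 0.66·(5.22×10^-10 + 4.37×10^-8)^0.04 = 0.3352 m = 335 mm
Check: V = 1.69 m/s, Re = 4.35×10^5, f = 0.01350, h_f = 12.7 m ≈ 13.6 m ✓

D ≈ 335 mm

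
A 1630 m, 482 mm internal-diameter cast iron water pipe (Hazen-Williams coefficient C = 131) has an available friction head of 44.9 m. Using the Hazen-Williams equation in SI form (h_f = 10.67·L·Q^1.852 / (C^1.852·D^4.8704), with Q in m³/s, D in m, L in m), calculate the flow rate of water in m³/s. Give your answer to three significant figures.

Rearranging: Q = [h_f·C^1.852·D^4.8704 / (10.67·L)]^(1/1.852)
Q = [44.9·131^1.852·0.482^4.8704 / (10.67·1630)]^0.540 = 0.7696 m³/s

Q ≈ 0.770 m³/s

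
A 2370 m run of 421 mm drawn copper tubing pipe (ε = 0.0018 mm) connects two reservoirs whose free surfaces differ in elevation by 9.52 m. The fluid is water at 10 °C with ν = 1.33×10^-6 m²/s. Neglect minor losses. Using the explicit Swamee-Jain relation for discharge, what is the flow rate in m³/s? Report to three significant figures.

Swamee-Jain (Type II): Q = -0.965·√(gD⁵h_f/L)·ln[ε/(3.7D) + √(3.17ν²L/(gD³h_f))]
√(gD⁵h_f/L) = √(9.81·0.421⁵·9.52/2370) = 0.02283
ε/(3.7D) = 1.16×10^-6; √(3.17ν²L/(gD³h_f)) = 4.37×10^-5
Q = -0.965·0.02283·ln(4.483×10^-5) = 0.2206 m³/s
Check: V = 1.58 m/s, Re = 5.02×10^5, f = 0.01315, h_f = 9.48 m ≈ 9.52 m ✓

Q ≈ 0.221 m³/s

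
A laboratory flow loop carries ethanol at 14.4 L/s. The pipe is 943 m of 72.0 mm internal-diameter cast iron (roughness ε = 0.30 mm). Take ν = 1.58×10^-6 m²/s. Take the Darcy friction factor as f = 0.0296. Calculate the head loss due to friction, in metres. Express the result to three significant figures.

V = 4Q/(πD²) = 4·0.0144/(π·0.0720²) = 3.537 m/s
h_f = f(L/D)V²/(2g) = 0.02960·(943/0.0720)·3.537²/(2·9.81) = 247.2 m

h_f ≈ 247 m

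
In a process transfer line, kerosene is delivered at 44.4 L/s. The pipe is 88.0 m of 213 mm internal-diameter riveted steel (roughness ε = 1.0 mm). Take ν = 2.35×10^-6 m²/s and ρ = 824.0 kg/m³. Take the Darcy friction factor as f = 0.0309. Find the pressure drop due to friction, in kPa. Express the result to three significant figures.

V = 4Q/(πD²) = 4·0.0444/(π·0.213²) = 1.246 m/s
h_f = f(L/D)V²/(2g) = 0.03090·(88.0/0.213)·1.246²/(2·9.81) = 1.010 m
Δp = ρg·h_f = 824.0·9.81·1.010 = 8.166 kPa

Δp ≈ 8.17 kPa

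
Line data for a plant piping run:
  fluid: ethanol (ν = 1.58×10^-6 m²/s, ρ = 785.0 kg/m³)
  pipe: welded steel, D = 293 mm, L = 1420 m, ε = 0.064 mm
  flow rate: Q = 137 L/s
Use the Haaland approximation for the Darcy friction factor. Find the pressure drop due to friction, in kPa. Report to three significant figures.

V = 4Q/(πD²) = 4·0.137/(π·0.293²) = 2.032 m/s
Re = VD/ν = 2.032·0.293/1.58×10^-6 = 3.77×10^5 → turbulent
ε/D = 0.064/293 = 2.18×10^-4
Haaland: f = 0.01584
h_f = f(L/D)V²/(2g) = 0.01584·(1420/0.293)·2.032²/(2·9.81) = 16.15 m
Δp = ρg·h_f = 785.0·9.81·16.15 = 124.4 kPa

Δp ≈ 124 kPa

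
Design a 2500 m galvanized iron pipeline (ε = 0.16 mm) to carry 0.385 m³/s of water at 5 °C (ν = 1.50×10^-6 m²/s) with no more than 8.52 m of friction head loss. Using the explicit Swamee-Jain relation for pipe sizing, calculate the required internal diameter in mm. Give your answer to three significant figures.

D ≈ 574 mm

Swamee-Jain (Type III): D = 0.66·[ε^1.25·(LQ²/(gh_f))^4.75 + ν·Q^9.4·(L/(gh_f))^5.2]^0.04
LQ²/(gh_f) = 4.434; L/(gh_f) = 29.91
Term 1 = ε^1.25·(…)^4.75 = 0.0212; Term 2 = ν·Q^9.4·(…)^5.2 = 0.00899
D = 0.66·(0.0212 + 0.00899)^0.04 = 0.5738 m = 574 mm
Check: V = 1.49 m/s, Re = 5.70×10^5, f = 0.01606, h_f = 7.90 m ≈ 8.52 m ✓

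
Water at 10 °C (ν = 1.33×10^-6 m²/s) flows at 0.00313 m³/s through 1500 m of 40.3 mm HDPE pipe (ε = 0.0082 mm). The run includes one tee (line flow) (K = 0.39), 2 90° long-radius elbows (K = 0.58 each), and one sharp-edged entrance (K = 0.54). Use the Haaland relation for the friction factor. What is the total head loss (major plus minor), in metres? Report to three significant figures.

H_L ≈ 226 m

V = 4Q/(πD²) = 2.454 m/s; V²/2g = 0.3069 m
Re = 7.44×10^4, ε/D = 2.03×10^-4 → f = 0.01975 (Haaland)
Major: h_f = f(L/D)·V²/2g = 0.01975·37221·0.3069 = 225.6 m
Minor: ΣK = 2.09; h_m = ΣK·V²/2g = 0.6414 m
Total H_L = 225.6 + 0.6414 = 226.3 m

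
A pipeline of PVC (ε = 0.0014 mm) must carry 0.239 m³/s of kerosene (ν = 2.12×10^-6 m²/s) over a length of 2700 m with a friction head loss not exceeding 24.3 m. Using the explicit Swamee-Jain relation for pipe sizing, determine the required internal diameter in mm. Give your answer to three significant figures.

D ≈ 379 mm

Swamee-Jain (Type III): D = 0.66·[ε^1.25·(LQ²/(gh_f))^4.75 + ν·Q^9.4·(L/(gh_f))^5.2]^0.04
LQ²/(gh_f) = 0.6470; L/(gh_f) = 11.33
Term 1 = ε^1.25·(…)^4.75 = 6.09×10^-9; Term 2 = ν·Q^9.4·(…)^5.2 = 9.22×10^-7
D = 0.66·(6.09×10^-9 + 9.22×10^-7)^0.04 = 0.3787 m = 379 mm
Check: V = 2.12 m/s, Re = 3.79×10^5, f = 0.01381, h_f = 22.6 m ≈ 24.3 m ✓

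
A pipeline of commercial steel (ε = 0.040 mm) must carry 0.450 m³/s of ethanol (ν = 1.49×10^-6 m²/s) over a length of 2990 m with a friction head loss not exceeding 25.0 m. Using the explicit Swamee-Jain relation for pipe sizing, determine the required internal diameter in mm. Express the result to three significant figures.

Swamee-Jain (Type III): D = 0.66·[ε^1.25·(LQ²/(gh_f))^4.75 + ν·Q^9.4·(L/(gh_f))^5.2]^0.04
LQ²/(gh_f) = 2.469; L/(gh_f) = 12.19
Term 1 = ε^1.25·(…)^4.75 = 2.33×10^-4; Term 2 = ν·Q^9.4·(…)^5.2 = 3.64×10^-4
D = 0.66·(2.33×10^-4 + 3.64×10^-4)^0.04 = 0.4904 m = 490 mm
Check: V = 2.38 m/s, Re = 7.84×10^5, f = 0.01354, h_f = 23.9 m ≈ 25.0 m ✓

D ≈ 490 mm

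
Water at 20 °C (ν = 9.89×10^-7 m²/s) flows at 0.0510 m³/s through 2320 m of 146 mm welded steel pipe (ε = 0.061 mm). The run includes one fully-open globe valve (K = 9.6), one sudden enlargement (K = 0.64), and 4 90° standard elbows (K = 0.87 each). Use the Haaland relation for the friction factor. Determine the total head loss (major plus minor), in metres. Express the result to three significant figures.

V = 4Q/(πD²) = 3.046 m/s; V²/2g = 0.4730 m
Re = 4.50×10^5, ε/D = 4.18×10^-4 → f = 0.01713 (Haaland)
Major: h_f = f(L/D)·V²/2g = 0.01713·15890·0.4730 = 128.7 m
Minor: ΣK = 13.7; h_m = ΣK·V²/2g = 6.489 m
Total H_L = 128.7 + 6.489 = 135.2 m

H_L ≈ 135 m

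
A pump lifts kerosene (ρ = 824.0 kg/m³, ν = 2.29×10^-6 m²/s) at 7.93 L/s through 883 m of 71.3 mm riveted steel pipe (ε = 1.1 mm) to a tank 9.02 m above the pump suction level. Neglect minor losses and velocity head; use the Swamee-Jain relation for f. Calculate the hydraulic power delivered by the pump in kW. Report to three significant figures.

V = 4Q/(πD²) = 1.986 m/s; Re = 6.18×10^4; ε/D = 0.0154; f = 0.04520
h_f = f(L/D)V²/2g = 112.6 m
Total head H = z + h_f = 9.02 + 112.6 = 121.6 m
P_hyd = ρgQH = 824.0·9.81·0.00793·121.6 = 7.793 kW

P_hyd ≈ 7.79 kW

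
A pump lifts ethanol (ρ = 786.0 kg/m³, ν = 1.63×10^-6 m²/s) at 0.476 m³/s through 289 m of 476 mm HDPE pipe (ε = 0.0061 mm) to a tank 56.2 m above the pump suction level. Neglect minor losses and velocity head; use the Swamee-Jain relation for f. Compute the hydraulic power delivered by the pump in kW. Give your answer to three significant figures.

P_hyd ≈ 216 kW

V = 4Q/(πD²) = 2.675 m/s; Re = 7.81×10^5; ε/D = 1.28×10^-5; f = 0.01237
h_f = f(L/D)V²/2g = 2.740 m
Total head H = z + h_f = 56.2 + 2.740 = 58.94 m
P_hyd = ρgQH = 786.0·9.81·0.476·58.94 = 216.3 kW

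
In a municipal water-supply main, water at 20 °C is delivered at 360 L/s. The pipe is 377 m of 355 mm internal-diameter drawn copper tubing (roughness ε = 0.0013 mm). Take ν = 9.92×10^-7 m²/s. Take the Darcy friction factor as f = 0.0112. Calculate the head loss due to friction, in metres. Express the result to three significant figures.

V = 4Q/(πD²) = 4·0.360/(π·0.355²) = 3.637 m/s
h_f = f(L/D)V²/(2g) = 0.01120·(377/0.355)·3.637²/(2·9.81) = 8.019 m

h_f ≈ 8.02 m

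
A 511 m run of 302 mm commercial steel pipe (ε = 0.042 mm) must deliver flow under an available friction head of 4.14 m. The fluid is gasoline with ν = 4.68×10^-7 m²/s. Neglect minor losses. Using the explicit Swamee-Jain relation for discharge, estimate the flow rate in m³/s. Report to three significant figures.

Swamee-Jain (Type II): Q = -0.965·√(gD⁵h_f/L)·ln[ε/(3.7D) + √(3.17ν²L/(gD³h_f))]
√(gD⁵h_f/L) = √(9.81·0.302⁵·4.14/511) = 0.01413
ε/(3.7D) = 3.76×10^-5; √(3.17ν²L/(gD³h_f)) = 1.78×10^-5
Q = -0.965·0.01413·ln(5.540×10^-5) = 0.1336 m³/s
Check: V = 1.87 m/s, Re = 1.20×10^6, f = 0.01388, h_f = 4.17 m ≈ 4.14 m ✓

Q ≈ 0.134 m³/s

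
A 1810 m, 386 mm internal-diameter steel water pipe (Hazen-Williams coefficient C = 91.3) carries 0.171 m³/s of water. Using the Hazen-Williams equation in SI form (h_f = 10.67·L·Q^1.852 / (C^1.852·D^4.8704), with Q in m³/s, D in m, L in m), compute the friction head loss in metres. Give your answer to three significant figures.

h_f ≈ 17.7 m

h_f = 10.67·1810·0.171^1.852 / (91.3^1.852·0.386^4.8704) = 17.70 m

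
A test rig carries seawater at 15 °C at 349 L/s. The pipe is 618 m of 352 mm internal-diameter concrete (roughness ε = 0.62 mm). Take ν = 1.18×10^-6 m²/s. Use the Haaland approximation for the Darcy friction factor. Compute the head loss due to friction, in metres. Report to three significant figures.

V = 4Q/(πD²) = 4·0.349/(π·0.352²) = 3.586 m/s
Re = VD/ν = 3.586·0.352/1.18×10^-6 = 1.07×10^6 → turbulent
ε/D = 0.62/352 = 0.00176
Haaland: f = 0.02286
h_f = f(L/D)V²/(2g) = 0.02286·(618/0.352)·3.586²/(2·9.81) = 26.31 m

h_f ≈ 26.3 m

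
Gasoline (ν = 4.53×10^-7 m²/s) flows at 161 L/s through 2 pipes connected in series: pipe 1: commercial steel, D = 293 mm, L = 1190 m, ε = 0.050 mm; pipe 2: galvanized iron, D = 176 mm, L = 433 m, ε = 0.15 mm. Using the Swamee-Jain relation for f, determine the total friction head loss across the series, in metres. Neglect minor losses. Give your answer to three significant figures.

H ≈ 121 m

Pipe 1: V = 2.388 m/s, Re = 1.54×10^6, ε/D = 1.71×10^-4, f = 0.01410, h_1 = f(L/D)V²/2g = 16.64 m
Pipe 2: V = 6.618 m/s, Re = 2.57×10^6, ε/D = 8.52×10^-4, f = 0.01908, h_2 = f(L/D)V²/2g = 104.8 m
Series → Q common, losses add: H = Σh = 121.4 m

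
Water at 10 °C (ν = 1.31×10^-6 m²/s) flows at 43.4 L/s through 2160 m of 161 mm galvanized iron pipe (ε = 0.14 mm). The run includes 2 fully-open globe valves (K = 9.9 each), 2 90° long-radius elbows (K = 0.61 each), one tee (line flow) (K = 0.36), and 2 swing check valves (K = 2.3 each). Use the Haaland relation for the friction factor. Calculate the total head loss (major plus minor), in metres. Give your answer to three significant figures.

H_L ≈ 68.4 m

V = 4Q/(πD²) = 2.132 m/s; V²/2g = 0.2316 m
Re = 2.62×10^5, ε/D = 8.70×10^-4 → f = 0.02008 (Haaland)
Major: h_f = f(L/D)·V²/2g = 0.02008·13416·0.2316 = 62.40 m
Minor: ΣK = 26.0; h_m = ΣK·V²/2g = 6.018 m
Total H_L = 62.40 + 6.018 = 68.42 m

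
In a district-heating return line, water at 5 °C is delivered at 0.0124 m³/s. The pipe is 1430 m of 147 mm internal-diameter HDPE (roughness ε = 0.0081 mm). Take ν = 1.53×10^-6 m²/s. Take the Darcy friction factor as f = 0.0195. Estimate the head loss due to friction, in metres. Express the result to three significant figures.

h_f ≈ 5.16 m

V = 4Q/(πD²) = 4·0.0124/(π·0.147²) = 0.7306 m/s
h_f = f(L/D)V²/(2g) = 0.01950·(1430/0.147)·0.7306²/(2·9.81) = 5.161 m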